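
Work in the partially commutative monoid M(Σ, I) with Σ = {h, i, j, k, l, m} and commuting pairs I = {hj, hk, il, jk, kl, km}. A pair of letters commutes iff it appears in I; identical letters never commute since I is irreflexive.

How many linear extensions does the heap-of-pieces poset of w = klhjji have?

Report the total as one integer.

0(k) covers ∅
1(l) covers ∅
2(h) covers 1:l
3(j) covers 1:l
4(j) covers 3:j
5(i) covers 0:k, 2:h, 4:j
floor of heap: 0:k, 1:l
completions by unplaced set U, small U first (add the entries for U minus each lowest piece of U):
  |U|=1: {5}:1
  |U|=2: {0,5}:1  {2,5}:1  {4,5}:1
  |U|=3: {0,2,5}:2  {0,4,5}:2  {2,4,5}:2  {3,4,5}:1
  |U|=4: {0,2,4,5}:6  {0,3,4,5}:3  {2,3,4,5}:3
  start at 0(k): 3
  start at 1(l): 12
sum over floor = 15

15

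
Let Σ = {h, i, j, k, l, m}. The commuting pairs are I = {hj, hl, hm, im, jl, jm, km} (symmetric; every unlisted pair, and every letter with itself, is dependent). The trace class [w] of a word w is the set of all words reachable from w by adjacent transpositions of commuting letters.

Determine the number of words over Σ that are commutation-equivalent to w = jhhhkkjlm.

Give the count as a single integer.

drop 0:j onto floor
drop 1:h onto floor
drop 2:h onto {1:h}
drop 3:h onto {2:h}
drop 4:k onto {0:j, 3:h}
drop 5:k onto {4:k}
drop 6:j onto {5:k}
drop 7:l onto {5:k}
drop 8:m onto {7:l}
ground layer = {0:j, 1:h}
drop-orders for the pieces not yet dropped (sum over which currently-grounded one goes next):
  1 to go: {6} 1  {8} 1
  2 to go: {6,8} 2  {7,8} 1
  3 to go: {6,7,8} 3
  4 to go: {5,6,7,8} 3
  5 to go: {4,5,6,7,8} 3
  6 to go: {0,4,5,6,7,8} 3  {3,4,5,6,7,8} 3
  7 to go: {0,3,4,5,6,7,8} 6  {2,3,4,5,6,7,8} 3
  if 0:j drops first: 3 orders
  if 1:h drops first: 9 orders
heap linearizations: 12

12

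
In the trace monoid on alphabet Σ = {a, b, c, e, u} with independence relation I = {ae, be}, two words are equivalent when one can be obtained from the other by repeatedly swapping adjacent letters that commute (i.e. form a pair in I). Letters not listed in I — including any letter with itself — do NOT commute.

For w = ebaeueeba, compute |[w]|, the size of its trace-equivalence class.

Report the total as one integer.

36

drop 0:e onto floor
drop 1:b onto floor
drop 2:a onto {1:b}
drop 3:e onto {0:e}
drop 4:u onto {2:a, 3:e}
drop 5:e onto {4:u}
drop 6:e onto {5:e}
drop 7:b onto {4:u}
drop 8:a onto {7:b}
ground layer = {0:e, 1:b}
drop-orders for the pieces not yet dropped (sum over which currently-grounded one goes next):
  1 to go: {6} 1  {8} 1
  2 to go: {5,6} 1  {6,8} 2  {7,8} 1
  3 to go: {5,6,8} 3  {6,7,8} 3
  4 to go: {5,6,7,8} 6
  5 to go: {4,5,6,7,8} 6
  6 to go: {2,4,5,6,7,8} 6  {3,4,5,6,7,8} 6
  7 to go: {0,3,4,5,6,7,8} 6  {1,2,4,5,6,7,8} 6  {2,3,4,5,6,7,8} 12
  if 0:e drops first: 18 orders
  if 1:b drops first: 18 orders
heap linearizations: 36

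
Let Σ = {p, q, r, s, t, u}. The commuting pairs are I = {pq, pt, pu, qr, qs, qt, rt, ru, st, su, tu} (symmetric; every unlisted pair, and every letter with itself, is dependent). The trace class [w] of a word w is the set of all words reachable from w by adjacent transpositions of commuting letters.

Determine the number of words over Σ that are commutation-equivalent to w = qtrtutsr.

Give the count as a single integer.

560

#0=q has no predecessor
#1=t has no predecessor
#2=r has no predecessor
#3=t depends on [1:t]
#4=u depends on [0:q]
#5=t depends on [3:t]
#6=s depends on [2:r]
#7=r depends on [6:s]
sources: [0:q, 1:t, 2:r]
N(rest) = Σ N(rest − s) over sources s of rest; N(one piece) = 1:
  size 1 → [4]=1  [5]=1  [7]=1
  size 2 → [0,4]=1  [3,5]=1  [4,5]=2  [4,7]=2  [5,7]=2  [6,7]=1
  size 3 → [0,4,5]=3  [0,4,7]=3  [1,3,5]=1  [2,6,7]=1  [3,4,5]=3  [3,5,7]=3  [4,5,7]=6  [4,6,7]=3  [5,6,7]=3
  size 4 → [0,3,4,5]=6  [0,4,5,7]=12  [0,4,6,7]=6  [1,3,4,5]=4  [1,3,5,7]=4  [2,4,6,7]=4  [2,5,6,7]=4  [3,4,5,7]=12  [3,5,6,7]=6  [4,5,6,7]=12
  size 5 → [0,1,3,4,5]=10  [0,2,4,6,7]=10  [0,3,4,5,7]=30  [0,4,5,6,7]=30  [1,3,4,5,7]=20  [1,3,5,6,7]=10  [2,3,5,6,7]=10  [2,4,5,6,7]=20  [3,4,5,6,7]=30
  size 6 → [0,1,3,4,5,7]=60  [0,2,4,5,6,7]=60  [0,3,4,5,6,7]=90  [1,2,3,5,6,7]=20  [1,3,4,5,6,7]=60  [2,3,4,5,6,7]=60
  first=0(q) contributes 140
  first=1(t) contributes 210
  first=2(r) contributes 210
|[w]| = 560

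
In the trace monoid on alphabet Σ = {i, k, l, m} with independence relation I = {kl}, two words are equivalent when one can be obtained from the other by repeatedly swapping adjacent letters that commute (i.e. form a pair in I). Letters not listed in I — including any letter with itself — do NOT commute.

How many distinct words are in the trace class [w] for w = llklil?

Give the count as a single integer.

#0=l has no predecessor
#1=l depends on [0:l]
#2=k has no predecessor
#3=l depends on [1:l]
#4=i depends on [2:k, 3:l]
#5=l depends on [4:i]
sources: [0:l, 2:k]
N(rest) = Σ N(rest − s) over sources s of rest; N(one piece) = 1:
  size 1 → [5]=1
  size 2 → [4,5]=1
  size 3 → [2,4,5]=1  [3,4,5]=1
  size 4 → [1,3,4,5]=1  [2,3,4,5]=2
  first=0(l) contributes 3
  first=2(k) contributes 1
|[w]| = 4

4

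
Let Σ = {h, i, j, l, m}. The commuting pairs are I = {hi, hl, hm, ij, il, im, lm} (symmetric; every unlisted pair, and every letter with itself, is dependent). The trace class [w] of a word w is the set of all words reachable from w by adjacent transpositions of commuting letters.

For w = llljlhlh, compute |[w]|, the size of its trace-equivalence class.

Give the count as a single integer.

6

#0=l has no predecessor
#1=l depends on [0:l]
#2=l depends on [1:l]
#3=j depends on [2:l]
#4=l depends on [3:j]
#5=h depends on [3:j]
#6=l depends on [4:l]
#7=h depends on [5:h]
sources: [0:l]
N(rest) = Σ N(rest − s) over sources s of rest; N(one piece) = 1:
  size 1 → [6]=1  [7]=1
  size 2 → [4,6]=1  [5,7]=1  [6,7]=2
  size 3 → [4,6,7]=3  [5,6,7]=3
  size 4 → [4,5,6,7]=6
  size 5 → [3,4,5,6,7]=6
  size 6 → [2,3,4,5,6,7]=6
  first=0(l) contributes 6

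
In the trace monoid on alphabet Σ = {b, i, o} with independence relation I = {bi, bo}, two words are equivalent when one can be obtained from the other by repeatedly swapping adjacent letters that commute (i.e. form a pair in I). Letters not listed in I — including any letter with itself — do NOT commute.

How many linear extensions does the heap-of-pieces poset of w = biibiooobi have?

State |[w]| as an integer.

piece 0:b — minimal
piece 1:i — minimal
piece 2:i rests on {1:i}
piece 3:b rests on {0:b}
piece 4:i rests on {2:i}
piece 5:o rests on {4:i}
piece 6:o rests on {5:o}
piece 7:o rests on {6:o}
piece 8:b rests on {3:b}
piece 9:i rests on {7:o}
minimal pieces: {0:b, 1:i}
ways to finish when only these pieces remain (= sum over removing one remaining piece with nothing left below it):
  1 left: {8}→1  {9}→1
  2 left: {3,8}→1  {7,9}→1  {8,9}→2
  3 left: {0,3,8}→1  {3,8,9}→3  {6,7,9}→1  {7,8,9}→3
  4 left: {0,3,8,9}→4  {3,7,8,9}→6  {5,6,7,9}→1  {6,7,8,9}→4
  5 left: {0,3,7,8,9}→10  {3,6,7,8,9}→10  {4,5,6,7,9}→1  {5,6,7,8,9}→5
  6 left: {0,3,6,7,8,9}→20  {2,4,5,6,7,9}→1  {3,5,6,7,8,9}→15  {4,5,6,7,8,9}→6
  7 left: {0,3,5,6,7,8,9}→35  {1,2,4,5,6,7,9}→1  {2,4,5,6,7,8,9}→7  {3,4,5,6,7,8,9}→21
  8 left: {0,3,4,5,6,7,8,9}→56  {1,2,4,5,6,7,8,9}→8  {2,3,4,5,6,7,8,9}→28
  placing 0:b first → 36 extensions
  placing 1:i first → 84 extensions
total linear extensions = 120

120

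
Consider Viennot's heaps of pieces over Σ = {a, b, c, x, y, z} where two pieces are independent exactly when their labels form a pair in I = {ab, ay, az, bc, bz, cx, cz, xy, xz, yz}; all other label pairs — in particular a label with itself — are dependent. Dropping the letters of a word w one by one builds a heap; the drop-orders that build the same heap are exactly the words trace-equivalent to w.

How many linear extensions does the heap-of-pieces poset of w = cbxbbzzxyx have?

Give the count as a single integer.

810

drop 0:c onto floor
drop 1:b onto floor
drop 2:x onto {1:b}
drop 3:b onto {2:x}
drop 4:b onto {3:b}
drop 5:z onto floor
drop 6:z onto {5:z}
drop 7:x onto {4:b}
drop 8:y onto {0:c, 4:b}
drop 9:x onto {7:x}
ground layer = {0:c, 1:b, 5:z}
drop-orders for the pieces not yet dropped (sum over which currently-grounded one goes next):
  1 to go: {6} 1  {8} 1  {9} 1
  2 to go: {0,8} 1  {5,6} 1  {6,8} 2  {6,9} 2  {7,9} 1  {8,9} 2
  3 to go: {0,6,8} 3  {0,8,9} 3  {5,6,8} 3  {5,6,9} 3  {6,7,9} 3  {6,8,9} 6  {7,8,9} 3
  4 to go: {0,5,6,8} 6  {0,6,8,9} 12  {0,7,8,9} 6  {4,7,8,9} 3  {5,6,7,9} 6  {5,6,8,9} 12  {6,7,8,9} 12
  5 to go: {0,4,7,8,9} 9  {0,5,6,8,9} 30  {0,6,7,8,9} 30  {3,4,7,8,9} 3  {4,6,7,8,9} 15  {5,6,7,8,9} 30
  6 to go: {0,3,4,7,8,9} 12  {0,4,6,7,8,9} 54  {0,5,6,7,8,9} 90  {2,3,4,7,8,9} 3  {3,4,6,7,8,9} 18  {4,5,6,7,8,9} 45
  7 to go: {0,2,3,4,7,8,9} 15  {0,3,4,6,7,8,9} 84  {0,4,5,6,7,8,9} 189  {1,2,3,4,7,8,9} 3  {2,3,4,6,7,8,9} 21  {3,4,5,6,7,8,9} 63
  8 to go: {0,1,2,3,4,7,8,9} 18  {0,2,3,4,6,7,8,9} 120  {0,3,4,5,6,7,8,9} 336  {1,2,3,4,6,7,8,9} 24  {2,3,4,5,6,7,8,9} 84
  if 0:c drops first: 108 orders
  if 1:b drops first: 540 orders
  if 5:z drops first: 162 orders
heap linearizations: 810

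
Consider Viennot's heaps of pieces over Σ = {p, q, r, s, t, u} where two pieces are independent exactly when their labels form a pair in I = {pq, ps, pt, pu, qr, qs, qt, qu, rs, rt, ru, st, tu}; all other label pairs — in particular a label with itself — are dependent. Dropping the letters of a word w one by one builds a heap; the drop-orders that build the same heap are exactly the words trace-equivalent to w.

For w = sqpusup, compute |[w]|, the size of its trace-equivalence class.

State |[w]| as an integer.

105

drop 0:s onto floor
drop 1:q onto floor
drop 2:p onto floor
drop 3:u onto {0:s}
drop 4:s onto {3:u}
drop 5:u onto {4:s}
drop 6:p onto {2:p}
ground layer = {0:s, 1:q, 2:p}
drop-orders for the pieces not yet dropped (sum over which currently-grounded one goes next):
  1 to go: {1} 1  {5} 1  {6} 1
  2 to go: {1,5} 2  {1,6} 2  {2,6} 1  {4,5} 1  {5,6} 2
  3 to go: {1,2,6} 3  {1,4,5} 3  {1,5,6} 6  {2,5,6} 3  {3,4,5} 1  {4,5,6} 3
  4 to go: {0,3,4,5} 1  {1,2,5,6} 12  {1,3,4,5} 4  {1,4,5,6} 12  {2,4,5,6} 6  {3,4,5,6} 4
  5 to go: {0,1,3,4,5} 5  {0,3,4,5,6} 5  {1,2,4,5,6} 30  {1,3,4,5,6} 20  {2,3,4,5,6} 10
  if 0:s drops first: 60 orders
  if 1:q drops first: 15 orders
  if 2:p drops first: 30 orders
heap linearizations: 105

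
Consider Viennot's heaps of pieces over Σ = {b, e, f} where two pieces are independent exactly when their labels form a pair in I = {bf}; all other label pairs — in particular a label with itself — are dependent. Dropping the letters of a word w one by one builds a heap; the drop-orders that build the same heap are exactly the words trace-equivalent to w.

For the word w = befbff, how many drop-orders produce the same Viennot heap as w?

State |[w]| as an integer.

4

drop 0:b onto floor
drop 1:e onto {0:b}
drop 2:f onto {1:e}
drop 3:b onto {1:e}
drop 4:f onto {2:f}
drop 5:f onto {4:f}
ground layer = {0:b}
drop-orders for the pieces not yet dropped (sum over which currently-grounded one goes next):
  1 to go: {3} 1  {5} 1
  2 to go: {3,5} 2  {4,5} 1
  3 to go: {2,4,5} 1  {3,4,5} 3
  4 to go: {2,3,4,5} 4
  if 0:b drops first: 4 orders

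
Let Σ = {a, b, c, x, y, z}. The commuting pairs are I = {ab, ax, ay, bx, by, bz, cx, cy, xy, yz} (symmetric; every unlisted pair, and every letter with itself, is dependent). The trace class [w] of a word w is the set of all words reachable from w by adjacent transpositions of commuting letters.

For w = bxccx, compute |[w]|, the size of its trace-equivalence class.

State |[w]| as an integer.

#0=b has no predecessor
#1=x has no predecessor
#2=c depends on [0:b]
#3=c depends on [2:c]
#4=x depends on [1:x]
sources: [0:b, 1:x]
N(rest) = Σ N(rest − s) over sources s of rest; N(one piece) = 1:
  size 1 → [3]=1  [4]=1
  size 2 → [1,4]=1  [2,3]=1  [3,4]=2
  size 3 → [0,2,3]=1  [1,3,4]=3  [2,3,4]=3
  first=0(b) contributes 6
  first=1(x) contributes 4
|[w]| = 10

10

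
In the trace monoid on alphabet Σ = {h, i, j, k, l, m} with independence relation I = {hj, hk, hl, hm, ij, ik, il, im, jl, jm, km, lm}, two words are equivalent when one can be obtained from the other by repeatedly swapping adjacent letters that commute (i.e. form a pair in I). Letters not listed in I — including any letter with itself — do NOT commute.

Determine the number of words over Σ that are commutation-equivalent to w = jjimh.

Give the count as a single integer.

piece 0:j — minimal
piece 1:j rests on {0:j}
piece 2:i — minimal
piece 3:m — minimal
piece 4:h rests on {2:i}
minimal pieces: {0:j, 2:i, 3:m}
ways to finish when only these pieces remain (= sum over removing one remaining piece with nothing left below it):
  1 left: {1}→1  {3}→1  {4}→1
  2 left: {0,1}→1  {1,3}→2  {1,4}→2  {2,4}→1  {3,4}→2
  3 left: {0,1,3}→3  {0,1,4}→3  {1,2,4}→3  {1,3,4}→6  {2,3,4}→3
  placing 0:j first → 12 extensions
  placing 2:i first → 12 extensions
  placing 3:m first → 6 extensions
total linear extensions = 30

30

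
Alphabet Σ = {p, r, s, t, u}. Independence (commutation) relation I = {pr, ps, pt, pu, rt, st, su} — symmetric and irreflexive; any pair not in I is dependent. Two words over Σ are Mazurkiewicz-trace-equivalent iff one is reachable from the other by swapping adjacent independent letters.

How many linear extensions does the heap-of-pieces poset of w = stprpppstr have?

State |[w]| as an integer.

piece 0:s — minimal
piece 1:t — minimal
piece 2:p — minimal
piece 3:r rests on {0:s}
piece 4:p rests on {2:p}
piece 5:p rests on {4:p}
piece 6:p rests on {5:p}
piece 7:s rests on {3:r}
piece 8:t rests on {1:t}
piece 9:r rests on {7:s}
minimal pieces: {0:s, 1:t, 2:p}
ways to finish when only these pieces remain (= sum over removing one remaining piece with nothing left below it):
  1 left: {6}→1  {8}→1  {9}→1
  2 left: {1,8}→1  {5,6}→1  {6,8}→2  {6,9}→2  {7,9}→1  {8,9}→2
  3 left: {1,6,8}→3  {1,8,9}→3  {3,7,9}→1  {4,5,6}→1  {5,6,8}→3  {5,6,9}→3  {6,7,9}→3  {6,8,9}→6  {7,8,9}→3
  4 left: {0,3,7,9}→1  {1,5,6,8}→6  {1,6,8,9}→12  {1,7,8,9}→6  {2,4,5,6}→1  {3,6,7,9}→4  {3,7,8,9}→4  {4,5,6,8}→4  {4,5,6,9}→4  {5,6,7,9}→6  {5,6,8,9}→12  {6,7,8,9}→12
  5 left: {0,3,6,7,9}→5  {0,3,7,8,9}→5  {1,3,7,8,9}→10  {1,4,5,6,8}→10  {1,5,6,8,9}→30  {1,6,7,8,9}→30  {2,4,5,6,8}→5  {2,4,5,6,9}→5  {3,5,6,7,9}→10  {3,6,7,8,9}→20  {4,5,6,7,9}→10  {4,5,6,8,9}→20  {5,6,7,8,9}→30
  6 left: {0,1,3,7,8,9}→15  {0,3,5,6,7,9}→15  {0,3,6,7,8,9}→30  {1,2,4,5,6,8}→15  {1,3,6,7,8,9}→60  {1,4,5,6,8,9}→60  {1,5,6,7,8,9}→90  {2,4,5,6,7,9}→15  {2,4,5,6,8,9}→30  {3,4,5,6,7,9}→20  {3,5,6,7,8,9}→60  {4,5,6,7,8,9}→60
  7 left: {0,1,3,6,7,8,9}→105  {0,3,4,5,6,7,9}→35  {0,3,5,6,7,8,9}→105  {1,2,4,5,6,8,9}→105  {1,3,5,6,7,8,9}→210  {1,4,5,6,7,8,9}→210  {2,3,4,5,6,7,9}→35  {2,4,5,6,7,8,9}→105  {3,4,5,6,7,8,9}→140
  8 left: {0,1,3,5,6,7,8,9}→420  {0,2,3,4,5,6,7,9}→70  {0,3,4,5,6,7,8,9}→280  {1,2,4,5,6,7,8,9}→420  {1,3,4,5,6,7,8,9}→560  {2,3,4,5,6,7,8,9}→280
  placing 0:s first → 1260 extensions
  placing 1:t first → 630 extensions
  placing 2:p first → 1260 extensions
total linear extensions = 3150

3150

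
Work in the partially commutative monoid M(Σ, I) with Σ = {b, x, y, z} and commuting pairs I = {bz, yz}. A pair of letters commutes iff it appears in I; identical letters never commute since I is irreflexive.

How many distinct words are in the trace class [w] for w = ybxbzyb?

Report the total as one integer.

piece 0:y — minimal
piece 1:b rests on {0:y}
piece 2:x rests on {1:b}
piece 3:b rests on {2:x}
piece 4:z rests on {2:x}
piece 5:y rests on {3:b}
piece 6:b rests on {5:y}
minimal pieces: {0:y}
ways to finish when only these pieces remain (= sum over removing one remaining piece with nothing left below it):
  1 left: {4}→1  {6}→1
  2 left: {4,6}→2  {5,6}→1
  3 left: {3,5,6}→1  {4,5,6}→3
  4 left: {3,4,5,6}→4
  5 left: {2,3,4,5,6}→4
  placing 0:y first → 4 extensions

4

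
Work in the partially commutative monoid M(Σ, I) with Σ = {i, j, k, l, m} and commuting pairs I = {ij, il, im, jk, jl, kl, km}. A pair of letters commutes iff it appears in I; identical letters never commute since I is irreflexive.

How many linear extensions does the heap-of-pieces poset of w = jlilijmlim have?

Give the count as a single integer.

720

piece 0:j — minimal
piece 1:l — minimal
piece 2:i — minimal
piece 3:l rests on {1:l}
piece 4:i rests on {2:i}
piece 5:j rests on {0:j}
piece 6:m rests on {3:l, 5:j}
piece 7:l rests on {6:m}
piece 8:i rests on {4:i}
piece 9:m rests on {7:l}
minimal pieces: {0:j, 1:l, 2:i}
ways to finish when only these pieces remain (= sum over removing one remaining piece with nothing left below it):
  1 left: {8}→1  {9}→1
  2 left: {4,8}→1  {7,9}→1  {8,9}→2
  3 left: {2,4,8}→1  {4,8,9}→3  {6,7,9}→1  {7,8,9}→3
  4 left: {2,4,8,9}→4  {3,6,7,9}→1  {4,7,8,9}→6  {5,6,7,9}→1  {6,7,8,9}→4
  5 left: {0,5,6,7,9}→1  {1,3,6,7,9}→1  {2,4,7,8,9}→10  {3,5,6,7,9}→2  {3,6,7,8,9}→5  {4,6,7,8,9}→10  {5,6,7,8,9}→5
  6 left: {0,3,5,6,7,9}→3  {0,5,6,7,8,9}→6  {1,3,5,6,7,9}→3  {1,3,6,7,8,9}→6  {2,4,6,7,8,9}→20  {3,4,6,7,8,9}→15  {3,5,6,7,8,9}→12  {4,5,6,7,8,9}→15
  7 left: {0,1,3,5,6,7,9}→6  {0,3,5,6,7,8,9}→21  {0,4,5,6,7,8,9}→21  {1,3,4,6,7,8,9}→21  {1,3,5,6,7,8,9}→21  {2,3,4,6,7,8,9}→35  {2,4,5,6,7,8,9}→35  {3,4,5,6,7,8,9}→42
  8 left: {0,1,3,5,6,7,8,9}→48  {0,2,4,5,6,7,8,9}→56  {0,3,4,5,6,7,8,9}→84  {1,2,3,4,6,7,8,9}→56  {1,3,4,5,6,7,8,9}→84  {2,3,4,5,6,7,8,9}→112
  placing 0:j first → 252 extensions
  placing 1:l first → 252 extensions
  placing 2:i first → 216 extensions
total linear extensions = 720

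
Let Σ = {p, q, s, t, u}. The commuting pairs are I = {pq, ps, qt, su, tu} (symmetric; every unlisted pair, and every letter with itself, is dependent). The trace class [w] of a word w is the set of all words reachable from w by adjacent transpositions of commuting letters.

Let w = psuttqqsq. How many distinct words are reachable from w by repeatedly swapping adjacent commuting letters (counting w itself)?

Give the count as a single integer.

drop 0:p onto floor
drop 1:s onto floor
drop 2:u onto {0:p}
drop 3:t onto {0:p, 1:s}
drop 4:t onto {3:t}
drop 5:q onto {1:s, 2:u}
drop 6:q onto {5:q}
drop 7:s onto {4:t, 6:q}
drop 8:q onto {7:s}
ground layer = {0:p, 1:s}
drop-orders for the pieces not yet dropped (sum over which currently-grounded one goes next):
  1 to go: {8} 1
  2 to go: {7,8} 1
  3 to go: {4,7,8} 1  {6,7,8} 1
  4 to go: {3,4,7,8} 1  {4,6,7,8} 2  {5,6,7,8} 1
  5 to go: {2,5,6,7,8} 1  {3,4,6,7,8} 3  {4,5,6,7,8} 3
  6 to go: {2,4,5,6,7,8} 4  {3,4,5,6,7,8} 6
  7 to go: {1,3,4,5,6,7,8} 6  {2,3,4,5,6,7,8} 10
  if 0:p drops first: 16 orders
  if 1:s drops first: 10 orders
heap linearizations: 26

26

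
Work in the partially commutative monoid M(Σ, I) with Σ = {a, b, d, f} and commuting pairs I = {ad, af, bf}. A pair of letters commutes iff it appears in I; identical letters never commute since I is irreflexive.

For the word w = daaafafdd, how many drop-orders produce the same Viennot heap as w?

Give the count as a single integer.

0(d) covers ∅
1(a) covers ∅
2(a) covers 1:a
3(a) covers 2:a
4(f) covers 0:d
5(a) covers 3:a
6(f) covers 4:f
7(d) covers 6:f
8(d) covers 7:d
floor of heap: 0:d, 1:a
completions by unplaced set U, small U first (add the entries for U minus each lowest piece of U):
  |U|=1: {5}:1  {8}:1
  |U|=2: {3,5}:1  {5,8}:2  {7,8}:1
  |U|=3: {2,3,5}:1  {3,5,8}:3  {5,7,8}:3  {6,7,8}:1
  |U|=4: {1,2,3,5}:1  {2,3,5,8}:4  {3,5,7,8}:6  {4,6,7,8}:1  {5,6,7,8}:4
  |U|=5: {0,4,6,7,8}:1  {1,2,3,5,8}:5  {2,3,5,7,8}:10  {3,5,6,7,8}:10  {4,5,6,7,8}:5
  |U|=6: {0,4,5,6,7,8}:6  {1,2,3,5,7,8}:15  {2,3,5,6,7,8}:20  {3,4,5,6,7,8}:15
  |U|=7: {0,3,4,5,6,7,8}:21  {1,2,3,5,6,7,8}:35  {2,3,4,5,6,7,8}:35
  start at 0(d): 70
  start at 1(a): 56
sum over floor = 126

126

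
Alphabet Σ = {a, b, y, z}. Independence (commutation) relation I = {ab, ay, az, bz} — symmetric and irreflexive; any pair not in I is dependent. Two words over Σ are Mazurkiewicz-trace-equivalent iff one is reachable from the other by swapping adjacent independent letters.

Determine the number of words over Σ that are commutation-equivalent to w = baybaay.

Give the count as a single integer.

35

#0=b has no predecessor
#1=a has no predecessor
#2=y depends on [0:b]
#3=b depends on [2:y]
#4=a depends on [1:a]
#5=a depends on [4:a]
#6=y depends on [3:b]
sources: [0:b, 1:a]
N(rest) = Σ N(rest − s) over sources s of rest; N(one piece) = 1:
  size 1 → [5]=1  [6]=1
  size 2 → [3,6]=1  [4,5]=1  [5,6]=2
  size 3 → [1,4,5]=1  [2,3,6]=1  [3,5,6]=3  [4,5,6]=3
  size 4 → [0,2,3,6]=1  [1,4,5,6]=4  [2,3,5,6]=4  [3,4,5,6]=6
  size 5 → [0,2,3,5,6]=5  [1,3,4,5,6]=10  [2,3,4,5,6]=10
  first=0(b) contributes 20
  first=1(a) contributes 15
|[w]| = 35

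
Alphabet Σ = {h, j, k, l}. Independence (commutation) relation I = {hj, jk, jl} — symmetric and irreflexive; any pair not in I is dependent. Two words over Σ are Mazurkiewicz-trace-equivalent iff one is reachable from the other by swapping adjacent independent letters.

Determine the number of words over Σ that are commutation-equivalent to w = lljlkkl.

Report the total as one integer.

7

piece 0:l — minimal
piece 1:l rests on {0:l}
piece 2:j — minimal
piece 3:l rests on {1:l}
piece 4:k rests on {3:l}
piece 5:k rests on {4:k}
piece 6:l rests on {5:k}
minimal pieces: {0:l, 2:j}
ways to finish when only these pieces remain (= sum over removing one remaining piece with nothing left below it):
  1 left: {2}→1  {6}→1
  2 left: {2,6}→2  {5,6}→1
  3 left: {2,5,6}→3  {4,5,6}→1
  4 left: {2,4,5,6}→4  {3,4,5,6}→1
  5 left: {1,3,4,5,6}→1  {2,3,4,5,6}→5
  placing 0:l first → 6 extensions
  placing 2:j first → 1 extensions
total linear extensions = 7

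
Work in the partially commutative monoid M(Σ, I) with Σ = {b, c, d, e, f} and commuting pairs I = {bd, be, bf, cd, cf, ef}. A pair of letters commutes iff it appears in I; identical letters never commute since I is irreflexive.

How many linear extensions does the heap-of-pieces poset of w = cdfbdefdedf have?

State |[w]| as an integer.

0(c) covers ∅
1(d) covers ∅
2(f) covers 1:d
3(b) covers 0:c
4(d) covers 2:f
5(e) covers 0:c, 4:d
6(f) covers 4:d
7(d) covers 5:e, 6:f
8(e) covers 7:d
9(d) covers 8:e
10(f) covers 9:d
floor of heap: 0:c, 1:d
completions by unplaced set U, small U first (add the entries for U minus each lowest piece of U):
  |U|=1: {3}:1  {10}:1
  |U|=2: {3,10}:2  {9,10}:1
  |U|=3: {3,9,10}:3  {8,9,10}:1
  |U|=4: {3,8,9,10}:4  {7,8,9,10}:1
  |U|=5: {3,7,8,9,10}:5  {5,7,8,9,10}:1  {6,7,8,9,10}:1
  |U|=6: {3,5,7,8,9,10}:6  {3,6,7,8,9,10}:6  {5,6,7,8,9,10}:2
  |U|=7: {0,3,5,7,8,9,10}:6  {3,5,6,7,8,9,10}:14  {4,5,6,7,8,9,10}:2
  |U|=8: {0,3,5,6,7,8,9,10}:20  {2,4,5,6,7,8,9,10}:2  {3,4,5,6,7,8,9,10}:16
  |U|=9: {0,3,4,5,6,7,8,9,10}:36  {1,2,4,5,6,7,8,9,10}:2  {2,3,4,5,6,7,8,9,10}:18
  start at 0(c): 20
  start at 1(d): 54
sum over floor = 74

74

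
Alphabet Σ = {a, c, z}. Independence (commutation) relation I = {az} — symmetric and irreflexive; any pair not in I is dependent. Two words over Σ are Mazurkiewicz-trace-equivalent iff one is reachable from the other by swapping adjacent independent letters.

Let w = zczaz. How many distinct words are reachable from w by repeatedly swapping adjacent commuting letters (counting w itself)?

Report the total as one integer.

3

piece 0:z — minimal
piece 1:c rests on {0:z}
piece 2:z rests on {1:c}
piece 3:a rests on {1:c}
piece 4:z rests on {2:z}
minimal pieces: {0:z}
ways to finish when only these pieces remain (= sum over removing one remaining piece with nothing left below it):
  1 left: {3}→1  {4}→1
  2 left: {2,4}→1  {3,4}→2
  3 left: {2,3,4}→3
  placing 0:z first → 3 extensions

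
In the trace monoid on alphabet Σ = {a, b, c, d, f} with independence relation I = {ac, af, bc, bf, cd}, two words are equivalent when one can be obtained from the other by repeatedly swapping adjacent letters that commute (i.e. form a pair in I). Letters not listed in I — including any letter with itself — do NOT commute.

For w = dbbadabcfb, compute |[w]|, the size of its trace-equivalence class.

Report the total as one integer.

drop 0:d onto floor
drop 1:b onto {0:d}
drop 2:b onto {1:b}
drop 3:a onto {2:b}
drop 4:d onto {3:a}
drop 5:a onto {4:d}
drop 6:b onto {5:a}
drop 7:c onto floor
drop 8:f onto {4:d, 7:c}
drop 9:b onto {6:b}
ground layer = {0:d, 7:c}
drop-orders for the pieces not yet dropped (sum over which currently-grounded one goes next):
  1 to go: {8} 1  {9} 1
  2 to go: {6,9} 1  {7,8} 1  {8,9} 2
  3 to go: {5,6,9} 1  {6,8,9} 3  {7,8,9} 3
  4 to go: {5,6,8,9} 4  {6,7,8,9} 6
  5 to go: {4,5,6,8,9} 4  {5,6,7,8,9} 10
  6 to go: {3,4,5,6,8,9} 4  {4,5,6,7,8,9} 14
  7 to go: {2,3,4,5,6,8,9} 4  {3,4,5,6,7,8,9} 18
  8 to go: {1,2,3,4,5,6,8,9} 4  {2,3,4,5,6,7,8,9} 22
  if 0:d drops first: 26 orders
  if 7:c drops first: 4 orders
heap linearizations: 30

30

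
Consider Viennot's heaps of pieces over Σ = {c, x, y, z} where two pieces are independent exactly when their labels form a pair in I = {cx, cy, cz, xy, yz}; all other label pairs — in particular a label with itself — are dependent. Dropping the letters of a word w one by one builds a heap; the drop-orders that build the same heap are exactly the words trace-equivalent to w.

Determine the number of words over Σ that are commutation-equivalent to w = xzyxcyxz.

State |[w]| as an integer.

168

drop 0:x onto floor
drop 1:z onto {0:x}
drop 2:y onto floor
drop 3:x onto {1:z}
drop 4:c onto floor
drop 5:y onto {2:y}
drop 6:x onto {3:x}
drop 7:z onto {6:x}
ground layer = {0:x, 2:y, 4:c}
drop-orders for the pieces not yet dropped (sum over which currently-grounded one goes next):
  1 to go: {4} 1  {5} 1  {7} 1
  2 to go: {2,5} 1  {4,5} 2  {4,7} 2  {5,7} 2  {6,7} 1
  3 to go: {2,4,5} 3  {2,5,7} 3  {3,6,7} 1  {4,5,7} 6  {4,6,7} 3  {5,6,7} 3
  4 to go: {1,3,6,7} 1  {2,4,5,7} 12  {2,5,6,7} 6  {3,4,6,7} 4  {3,5,6,7} 4  {4,5,6,7} 12
  5 to go: {0,1,3,6,7} 1  {1,3,4,6,7} 5  {1,3,5,6,7} 5  {2,3,5,6,7} 10  {2,4,5,6,7} 30  {3,4,5,6,7} 20
  6 to go: {0,1,3,4,6,7} 6  {0,1,3,5,6,7} 6  {1,2,3,5,6,7} 15  {1,3,4,5,6,7} 30  {2,3,4,5,6,7} 60
  if 0:x drops first: 105 orders
  if 2:y drops first: 42 orders
  if 4:c drops first: 21 orders
heap linearizations: 168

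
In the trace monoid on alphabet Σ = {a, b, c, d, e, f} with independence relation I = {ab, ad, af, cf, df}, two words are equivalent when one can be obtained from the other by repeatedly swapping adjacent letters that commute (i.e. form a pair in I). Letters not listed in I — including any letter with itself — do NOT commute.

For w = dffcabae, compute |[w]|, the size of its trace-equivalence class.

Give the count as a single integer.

drop 0:d onto floor
drop 1:f onto floor
drop 2:f onto {1:f}
drop 3:c onto {0:d}
drop 4:a onto {3:c}
drop 5:b onto {2:f, 3:c}
drop 6:a onto {4:a}
drop 7:e onto {5:b, 6:a}
ground layer = {0:d, 1:f}
drop-orders for the pieces not yet dropped (sum over which currently-grounded one goes next):
  1 to go: {7} 1
  2 to go: {5,7} 1  {6,7} 1
  3 to go: {2,5,7} 1  {4,6,7} 1  {5,6,7} 2
  4 to go: {1,2,5,7} 1  {2,5,6,7} 3  {4,5,6,7} 3
  5 to go: {1,2,5,6,7} 4  {2,4,5,6,7} 6  {3,4,5,6,7} 3
  6 to go: {0,3,4,5,6,7} 3  {1,2,4,5,6,7} 10  {2,3,4,5,6,7} 9
  if 0:d drops first: 19 orders
  if 1:f drops first: 12 orders
heap linearizations: 31

31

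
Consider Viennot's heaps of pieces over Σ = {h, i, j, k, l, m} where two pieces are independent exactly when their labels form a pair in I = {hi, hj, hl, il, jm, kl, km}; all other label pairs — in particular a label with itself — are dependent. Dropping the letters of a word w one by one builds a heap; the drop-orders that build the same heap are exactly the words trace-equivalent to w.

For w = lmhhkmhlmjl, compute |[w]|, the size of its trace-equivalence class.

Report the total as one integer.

piece 0:l — minimal
piece 1:m rests on {0:l}
piece 2:h rests on {1:m}
piece 3:h rests on {2:h}
piece 4:k rests on {3:h}
piece 5:m rests on {3:h}
piece 6:h rests on {4:k, 5:m}
piece 7:l rests on {5:m}
piece 8:m rests on {6:h, 7:l}
piece 9:j rests on {4:k, 7:l}
piece 10:l rests on {8:m, 9:j}
minimal pieces: {0:l}
ways to finish when only these pieces remain (= sum over removing one remaining piece with nothing left below it):
  1 left: {10}→1
  2 left: {8,10}→1  {9,10}→1
  3 left: {6,8,10}→1  {8,9,10}→2
  4 left: {6,8,9,10}→3  {7,8,9,10}→2
  5 left: {4,6,8,9,10}→3  {6,7,8,9,10}→5
  6 left: {4,6,7,8,9,10}→8  {5,6,7,8,9,10}→5
  7 left: {4,5,6,7,8,9,10}→13
  8 left: {3,4,5,6,7,8,9,10}→13
  9 left: {2,3,4,5,6,7,8,9,10}→13
  placing 0:l first → 13 extensions

13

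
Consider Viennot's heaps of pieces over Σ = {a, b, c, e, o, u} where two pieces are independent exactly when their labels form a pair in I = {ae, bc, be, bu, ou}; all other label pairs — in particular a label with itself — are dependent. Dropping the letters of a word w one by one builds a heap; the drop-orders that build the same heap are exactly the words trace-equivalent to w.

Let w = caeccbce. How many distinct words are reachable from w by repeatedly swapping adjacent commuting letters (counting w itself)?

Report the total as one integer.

piece 0:c — minimal
piece 1:a rests on {0:c}
piece 2:e rests on {0:c}
piece 3:c rests on {1:a, 2:e}
piece 4:c rests on {3:c}
piece 5:b rests on {1:a}
piece 6:c rests on {4:c}
piece 7:e rests on {6:c}
minimal pieces: {0:c}
ways to finish when only these pieces remain (= sum over removing one remaining piece with nothing left below it):
  1 left: {5}→1  {7}→1
  2 left: {5,7}→2  {6,7}→1
  3 left: {4,6,7}→1  {5,6,7}→3
  4 left: {3,4,6,7}→1  {4,5,6,7}→4
  5 left: {2,3,4,6,7}→1  {3,4,5,6,7}→5
  6 left: {1,3,4,5,6,7}→5  {2,3,4,5,6,7}→6
  placing 0:c first → 11 extensions

11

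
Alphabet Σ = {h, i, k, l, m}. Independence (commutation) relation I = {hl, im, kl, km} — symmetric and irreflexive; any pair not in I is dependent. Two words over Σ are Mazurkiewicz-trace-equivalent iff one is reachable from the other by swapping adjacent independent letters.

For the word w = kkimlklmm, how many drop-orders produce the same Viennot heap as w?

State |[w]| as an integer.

21

drop 0:k onto floor
drop 1:k onto {0:k}
drop 2:i onto {1:k}
drop 3:m onto floor
drop 4:l onto {2:i, 3:m}
drop 5:k onto {2:i}
drop 6:l onto {4:l}
drop 7:m onto {6:l}
drop 8:m onto {7:m}
ground layer = {0:k, 3:m}
drop-orders for the pieces not yet dropped (sum over which currently-grounded one goes next):
  1 to go: {5} 1  {8} 1
  2 to go: {5,8} 2  {7,8} 1
  3 to go: {5,7,8} 3  {6,7,8} 1
  4 to go: {4,6,7,8} 1  {5,6,7,8} 4
  5 to go: {3,4,6,7,8} 1  {4,5,6,7,8} 5
  6 to go: {2,4,5,6,7,8} 5  {3,4,5,6,7,8} 6
  7 to go: {1,2,4,5,6,7,8} 5  {2,3,4,5,6,7,8} 11
  if 0:k drops first: 16 orders
  if 3:m drops first: 5 orders
heap linearizations: 21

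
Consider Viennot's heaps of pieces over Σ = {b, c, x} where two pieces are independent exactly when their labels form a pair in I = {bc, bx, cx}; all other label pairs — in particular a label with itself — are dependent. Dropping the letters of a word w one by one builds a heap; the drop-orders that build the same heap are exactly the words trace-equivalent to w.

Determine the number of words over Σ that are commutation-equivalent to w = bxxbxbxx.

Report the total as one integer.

0(b) covers ∅
1(x) covers ∅
2(x) covers 1:x
3(b) covers 0:b
4(x) covers 2:x
5(b) covers 3:b
6(x) covers 4:x
7(x) covers 6:x
floor of heap: 0:b, 1:x
completions by unplaced set U, small U first (add the entries for U minus each lowest piece of U):
  |U|=1: {5}:1  {7}:1
  |U|=2: {3,5}:1  {5,7}:2  {6,7}:1
  |U|=3: {0,3,5}:1  {3,5,7}:3  {4,6,7}:1  {5,6,7}:3
  |U|=4: {0,3,5,7}:4  {2,4,6,7}:1  {3,5,6,7}:6  {4,5,6,7}:4
  |U|=5: {0,3,5,6,7}:10  {1,2,4,6,7}:1  {2,4,5,6,7}:5  {3,4,5,6,7}:10
  |U|=6: {0,3,4,5,6,7}:20  {1,2,4,5,6,7}:6  {2,3,4,5,6,7}:15
  start at 0(b): 21
  start at 1(x): 35
sum over floor = 56

56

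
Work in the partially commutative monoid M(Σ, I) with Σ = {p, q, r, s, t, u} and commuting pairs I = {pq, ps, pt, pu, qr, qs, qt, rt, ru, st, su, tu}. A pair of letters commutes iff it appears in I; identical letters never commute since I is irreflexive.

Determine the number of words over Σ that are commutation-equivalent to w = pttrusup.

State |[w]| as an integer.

0(p) covers ∅
1(t) covers ∅
2(t) covers 1:t
3(r) covers 0:p
4(u) covers ∅
5(s) covers 3:r
6(u) covers 4:u
7(p) covers 3:r
floor of heap: 0:p, 1:t, 4:u
completions by unplaced set U, small U first (add the entries for U minus each lowest piece of U):
  |U|=1: {2}:1  {5}:1  {6}:1  {7}:1
  |U|=2: {1,2}:1  {2,5}:2  {2,6}:2  {2,7}:2  {4,6}:1  {5,6}:2  {5,7}:2  {6,7}:2
  |U|=3: {1,2,5}:3  {1,2,6}:3  {1,2,7}:3  {2,4,6}:3  {2,5,6}:6  {2,5,7}:6  {2,6,7}:6  {3,5,7}:2  {4,5,6}:3  {4,6,7}:3  {5,6,7}:6
  |U|=4: {0,3,5,7}:2  {1,2,4,6}:6  {1,2,5,6}:12  {1,2,5,7}:12  {1,2,6,7}:12  {2,3,5,7}:8  {2,4,5,6}:12  {2,4,6,7}:12  {2,5,6,7}:24  {3,5,6,7}:8  {4,5,6,7}:12
  |U|=5: {0,2,3,5,7}:10  {0,3,5,6,7}:10  {1,2,3,5,7}:20  {1,2,4,5,6}:30  {1,2,4,6,7}:30  {1,2,5,6,7}:60  {2,3,5,6,7}:40  {2,4,5,6,7}:60  {3,4,5,6,7}:20
  |U|=6: {0,1,2,3,5,7}:30  {0,2,3,5,6,7}:60  {0,3,4,5,6,7}:30  {1,2,3,5,6,7}:120  {1,2,4,5,6,7}:180  {2,3,4,5,6,7}:120
  start at 0(p): 420
  start at 1(t): 210
  start at 4(u): 210
sum over floor = 840

840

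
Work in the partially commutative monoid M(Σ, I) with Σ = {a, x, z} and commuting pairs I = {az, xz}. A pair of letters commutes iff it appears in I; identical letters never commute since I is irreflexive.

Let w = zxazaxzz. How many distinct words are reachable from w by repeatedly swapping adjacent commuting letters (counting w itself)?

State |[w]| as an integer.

70

drop 0:z onto floor
drop 1:x onto floor
drop 2:a onto {1:x}
drop 3:z onto {0:z}
drop 4:a onto {2:a}
drop 5:x onto {4:a}
drop 6:z onto {3:z}
drop 7:z onto {6:z}
ground layer = {0:z, 1:x}
drop-orders for the pieces not yet dropped (sum over which currently-grounded one goes next):
  1 to go: {5} 1  {7} 1
  2 to go: {4,5} 1  {5,7} 2  {6,7} 1
  3 to go: {2,4,5} 1  {3,6,7} 1  {4,5,7} 3  {5,6,7} 3
  4 to go: {0,3,6,7} 1  {1,2,4,5} 1  {2,4,5,7} 4  {3,5,6,7} 4  {4,5,6,7} 6
  5 to go: {0,3,5,6,7} 5  {1,2,4,5,7} 5  {2,4,5,6,7} 10  {3,4,5,6,7} 10
  6 to go: {0,3,4,5,6,7} 15  {1,2,4,5,6,7} 15  {2,3,4,5,6,7} 20
  if 0:z drops first: 35 orders
  if 1:x drops first: 35 orders
heap linearizations: 70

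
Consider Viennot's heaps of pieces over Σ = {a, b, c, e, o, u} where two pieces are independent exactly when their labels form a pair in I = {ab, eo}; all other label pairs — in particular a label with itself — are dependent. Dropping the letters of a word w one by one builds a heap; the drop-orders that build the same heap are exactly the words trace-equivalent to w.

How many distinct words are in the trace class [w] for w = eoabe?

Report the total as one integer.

drop 0:e onto floor
drop 1:o onto floor
drop 2:a onto {0:e, 1:o}
drop 3:b onto {0:e, 1:o}
drop 4:e onto {2:a, 3:b}
ground layer = {0:e, 1:o}
drop-orders for the pieces not yet dropped (sum over which currently-grounded one goes next):
  1 to go: {4} 1
  2 to go: {2,4} 1  {3,4} 1
  3 to go: {2,3,4} 2
  if 0:e drops first: 2 orders
  if 1:o drops first: 2 orders
heap linearizations: 4

4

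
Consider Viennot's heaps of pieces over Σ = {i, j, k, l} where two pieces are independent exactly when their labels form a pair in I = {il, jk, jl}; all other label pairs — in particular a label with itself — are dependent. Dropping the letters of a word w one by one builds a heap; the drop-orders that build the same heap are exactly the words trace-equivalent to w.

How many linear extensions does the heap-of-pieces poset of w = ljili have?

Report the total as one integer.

#0=l has no predecessor
#1=j has no predecessor
#2=i depends on [1:j]
#3=l depends on [0:l]
#4=i depends on [2:i]
sources: [0:l, 1:j]
N(rest) = Σ N(rest − s) over sources s of rest; N(one piece) = 1:
  size 1 → [3]=1  [4]=1
  size 2 → [0,3]=1  [2,4]=1  [3,4]=2
  size 3 → [0,3,4]=3  [1,2,4]=1  [2,3,4]=3
  first=0(l) contributes 4
  first=1(j) contributes 6
|[w]| = 10

10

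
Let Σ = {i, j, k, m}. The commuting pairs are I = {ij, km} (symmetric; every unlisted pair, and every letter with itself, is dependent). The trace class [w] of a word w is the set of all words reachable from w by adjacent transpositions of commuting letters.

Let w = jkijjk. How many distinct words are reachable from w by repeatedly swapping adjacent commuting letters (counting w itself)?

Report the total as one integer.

3

0(j) covers ∅
1(k) covers 0:j
2(i) covers 1:k
3(j) covers 1:k
4(j) covers 3:j
5(k) covers 2:i, 4:j
floor of heap: 0:j
completions by unplaced set U, small U first (add the entries for U minus each lowest piece of U):
  |U|=1: {5}:1
  |U|=2: {2,5}:1  {4,5}:1
  |U|=3: {2,4,5}:2  {3,4,5}:1
  |U|=4: {2,3,4,5}:3
  start at 0(j): 3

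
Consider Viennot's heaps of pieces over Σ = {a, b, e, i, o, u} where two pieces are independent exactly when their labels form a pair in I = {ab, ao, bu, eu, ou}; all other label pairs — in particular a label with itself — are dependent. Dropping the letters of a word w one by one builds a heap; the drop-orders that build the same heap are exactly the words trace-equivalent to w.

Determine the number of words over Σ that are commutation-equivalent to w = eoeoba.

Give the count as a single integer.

3

0(e) covers ∅
1(o) covers 0:e
2(e) covers 1:o
3(o) covers 2:e
4(b) covers 3:o
5(a) covers 2:e
floor of heap: 0:e
completions by unplaced set U, small U first (add the entries for U minus each lowest piece of U):
  |U|=1: {4}:1  {5}:1
  |U|=2: {3,4}:1  {4,5}:2
  |U|=3: {3,4,5}:3
  |U|=4: {2,3,4,5}:3
  start at 0(e): 3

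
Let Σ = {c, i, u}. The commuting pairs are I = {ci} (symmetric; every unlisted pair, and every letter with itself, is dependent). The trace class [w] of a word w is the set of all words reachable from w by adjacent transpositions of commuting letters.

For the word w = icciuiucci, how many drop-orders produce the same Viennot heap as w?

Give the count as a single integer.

0(i) covers ∅
1(c) covers ∅
2(c) covers 1:c
3(i) covers 0:i
4(u) covers 2:c, 3:i
5(i) covers 4:u
6(u) covers 5:i
7(c) covers 6:u
8(c) covers 7:c
9(i) covers 6:u
floor of heap: 0:i, 1:c
completions by unplaced set U, small U first (add the entries for U minus each lowest piece of U):
  |U|=1: {8}:1  {9}:1
  |U|=2: {7,8}:1  {8,9}:2
  |U|=3: {7,8,9}:3
  |U|=4: {6,7,8,9}:3
  |U|=5: {5,6,7,8,9}:3
  |U|=6: {4,5,6,7,8,9}:3
  |U|=7: {2,4,5,6,7,8,9}:3  {3,4,5,6,7,8,9}:3
  |U|=8: {0,3,4,5,6,7,8,9}:3  {1,2,4,5,6,7,8,9}:3  {2,3,4,5,6,7,8,9}:6
  start at 0(i): 9
  start at 1(c): 9
sum over floor = 18

18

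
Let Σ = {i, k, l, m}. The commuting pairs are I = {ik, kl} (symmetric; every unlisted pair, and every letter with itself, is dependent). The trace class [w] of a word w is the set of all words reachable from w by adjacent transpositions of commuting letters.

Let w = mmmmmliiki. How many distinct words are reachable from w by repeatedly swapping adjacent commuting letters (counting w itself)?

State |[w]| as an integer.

piece 0:m — minimal
piece 1:m rests on {0:m}
piece 2:m rests on {1:m}
piece 3:m rests on {2:m}
piece 4:m rests on {3:m}
piece 5:l rests on {4:m}
piece 6:i rests on {5:l}
piece 7:i rests on {6:i}
piece 8:k rests on {4:m}
piece 9:i rests on {7:i}
minimal pieces: {0:m}
ways to finish when only these pieces remain (= sum over removing one remaining piece with nothing left below it):
  1 left: {8}→1  {9}→1
  2 left: {7,9}→1  {8,9}→2
  3 left: {6,7,9}→1  {7,8,9}→3
  4 left: {5,6,7,9}→1  {6,7,8,9}→4
  5 left: {5,6,7,8,9}→5
  6 left: {4,5,6,7,8,9}→5
  7 left: {3,4,5,6,7,8,9}→5
  8 left: {2,3,4,5,6,7,8,9}→5
  placing 0:m first → 5 extensions

5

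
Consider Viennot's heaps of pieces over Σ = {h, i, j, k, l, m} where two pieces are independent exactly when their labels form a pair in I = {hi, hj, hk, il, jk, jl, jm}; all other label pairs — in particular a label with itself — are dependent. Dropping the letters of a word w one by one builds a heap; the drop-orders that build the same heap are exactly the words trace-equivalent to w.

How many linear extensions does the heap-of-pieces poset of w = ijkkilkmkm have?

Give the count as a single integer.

piece 0:i — minimal
piece 1:j rests on {0:i}
piece 2:k rests on {0:i}
piece 3:k rests on {2:k}
piece 4:i rests on {1:j, 3:k}
piece 5:l rests on {3:k}
piece 6:k rests on {4:i, 5:l}
piece 7:m rests on {6:k}
piece 8:k rests on {7:m}
piece 9:m rests on {8:k}
minimal pieces: {0:i}
ways to finish when only these pieces remain (= sum over removing one remaining piece with nothing left below it):
  1 left: {9}→1
  2 left: {8,9}→1
  3 left: {7,8,9}→1
  4 left: {6,7,8,9}→1
  5 left: {4,6,7,8,9}→1  {5,6,7,8,9}→1
  6 left: {1,4,6,7,8,9}→1  {4,5,6,7,8,9}→2
  7 left: {1,4,5,6,7,8,9}→3  {3,4,5,6,7,8,9}→2
  8 left: {1,3,4,5,6,7,8,9}→5  {2,3,4,5,6,7,8,9}→2
  placing 0:i first → 7 extensions

7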